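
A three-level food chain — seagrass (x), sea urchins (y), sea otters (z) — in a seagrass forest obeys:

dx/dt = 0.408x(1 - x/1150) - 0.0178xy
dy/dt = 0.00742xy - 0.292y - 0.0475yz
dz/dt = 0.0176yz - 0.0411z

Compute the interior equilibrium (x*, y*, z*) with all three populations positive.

From dz/dt = 0: 0.0176y* = 0.0411, so y* = 2.34.
From dx/dt = 0: 0.408(1 - x*/1150) = 0.0178·2.34, giving x* = 1150·(1 - 0.102) = 1030.
From dy/dt = 0: 0.00742·1030 - 0.292 = 0.0475z*, so z* = 7.37/0.0475 = 155.

x* ≈ 1030, y* ≈ 2.34, z* ≈ 155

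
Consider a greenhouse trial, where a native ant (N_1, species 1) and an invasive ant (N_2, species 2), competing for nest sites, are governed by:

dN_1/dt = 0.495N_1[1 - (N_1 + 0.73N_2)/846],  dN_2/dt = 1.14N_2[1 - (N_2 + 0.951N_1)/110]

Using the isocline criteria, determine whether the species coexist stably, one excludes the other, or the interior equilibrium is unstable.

Compare the nullcline intercepts: K1/α12 = 846/0.73 = 1160 > K2 = 110; K2/α21 = 110/0.951 = 116 < K1 = 846.
Since the inequalities point opposite ways, species 1 can invade but species 2 cannot.

species 1 excludes species 2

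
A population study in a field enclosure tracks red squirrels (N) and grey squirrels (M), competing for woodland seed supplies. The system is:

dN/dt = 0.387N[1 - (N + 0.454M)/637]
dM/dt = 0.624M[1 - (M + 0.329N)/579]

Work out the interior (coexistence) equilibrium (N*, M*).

N* ≈ 440, M* ≈ 434

Setting both brackets to zero gives the nullclines N + 0.454M = 637 and 0.329N + M = 579.
Substituting M = 579 - 0.329N into the first: N(1 - 0.454·0.329) = 637 - 0.454·579.
So N* = 374/0.851 = 440, and then M* = 579 - 0.329·440 = 434.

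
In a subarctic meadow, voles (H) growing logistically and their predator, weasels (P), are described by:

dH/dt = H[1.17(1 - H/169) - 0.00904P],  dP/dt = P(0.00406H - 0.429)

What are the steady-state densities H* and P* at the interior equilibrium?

H* ≈ 106, P* ≈ 48.5

From dP/dt = 0 with P > 0: 0.00406H* = 0.429, so H* = 106.
Substitute into dH/dt = 0: 1.17(1 - 106/169) = 0.00904P*.
The bracket is 0.375, giving P* = 0.438/0.00904 = 48.5.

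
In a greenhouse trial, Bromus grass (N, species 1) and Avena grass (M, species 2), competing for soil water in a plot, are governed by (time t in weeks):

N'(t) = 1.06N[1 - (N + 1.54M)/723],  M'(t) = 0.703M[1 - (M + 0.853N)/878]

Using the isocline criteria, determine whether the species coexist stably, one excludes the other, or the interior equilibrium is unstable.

Compare the nullcline intercepts: K1/α12 = 723/1.54 = 469 < K2 = 878; K2/α21 = 878/0.853 = 1030 > K1 = 723.
Since the inequalities point opposite ways, species 2 can invade but species 1 cannot.

species 2 excludes species 1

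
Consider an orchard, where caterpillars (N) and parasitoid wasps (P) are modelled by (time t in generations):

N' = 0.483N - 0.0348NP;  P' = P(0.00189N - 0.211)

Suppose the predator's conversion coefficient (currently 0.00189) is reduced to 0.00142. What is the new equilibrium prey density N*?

N* ≈ 149

At the interior fixed point, setting dP/dt = 0 with P > 0 fixes N* = (predator death rate)/(NP coefficient) — independent of the other coefficients.
With the change, N* = 0.211/0.00142 = 149; it rises from 112.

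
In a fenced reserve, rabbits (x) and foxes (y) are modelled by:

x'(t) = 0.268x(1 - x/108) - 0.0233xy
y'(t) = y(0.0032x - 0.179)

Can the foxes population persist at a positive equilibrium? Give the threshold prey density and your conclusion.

The predator equation gives dy/dt > 0 only when x > 0.179/0.0032 = 55.9.
Without the predator, x → K = 108. Since 108 > 55.9, the predator can invade and persist.

Threshold x = 55.9; K > 55.9, so yes, the predator persists.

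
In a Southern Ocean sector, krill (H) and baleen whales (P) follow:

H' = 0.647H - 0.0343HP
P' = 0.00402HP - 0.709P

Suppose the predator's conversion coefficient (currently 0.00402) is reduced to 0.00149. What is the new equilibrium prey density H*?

H* ≈ 476

At the interior fixed point, setting dP/dt = 0 with P > 0 fixes H* = (predator death rate)/(HP coefficient) — independent of the other coefficients.
With the change, H* = 0.709/0.00149 = 476; it rises from 176.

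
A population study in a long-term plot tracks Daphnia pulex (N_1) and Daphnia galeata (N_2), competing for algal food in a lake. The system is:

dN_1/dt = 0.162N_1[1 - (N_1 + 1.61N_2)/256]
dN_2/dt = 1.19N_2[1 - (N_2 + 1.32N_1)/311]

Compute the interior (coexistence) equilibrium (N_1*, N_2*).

N_1* ≈ 217, N_2* ≈ 23.9

Setting both brackets to zero gives the nullclines N_1 + 1.61N_2 = 256 and 1.32N_1 + N_2 = 311.
Substituting N_2 = 311 - 1.32N_1 into the first: N_1(1 - 1.61·1.32) = 256 - 1.61·311.
So N_1* = -245/-1.13 = 217, and then N_2* = 311 - 1.32·217 = 23.9.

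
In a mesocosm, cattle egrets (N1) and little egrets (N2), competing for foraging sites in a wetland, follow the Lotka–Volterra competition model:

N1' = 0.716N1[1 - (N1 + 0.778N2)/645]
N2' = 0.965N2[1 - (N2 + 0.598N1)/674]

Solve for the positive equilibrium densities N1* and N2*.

N1* ≈ 226, N2* ≈ 539

Setting both brackets to zero gives the nullclines N1 + 0.778N2 = 645 and 0.598N1 + N2 = 674.
Substituting N2 = 674 - 0.598N1 into the first: N1(1 - 0.778·0.598) = 645 - 0.778·674.
So N1* = 121/0.535 = 226, and then N2* = 674 - 0.598·226 = 539.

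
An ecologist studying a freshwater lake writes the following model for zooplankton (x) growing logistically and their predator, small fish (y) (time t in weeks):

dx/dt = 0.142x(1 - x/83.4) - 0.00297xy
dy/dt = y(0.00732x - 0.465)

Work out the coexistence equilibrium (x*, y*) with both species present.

From dy/dt = 0 with y > 0: 0.00732x* = 0.465, so x* = 63.5.
Substitute into dx/dt = 0: 0.142(1 - 63.5/83.4) = 0.00297y*.
The bracket is 0.238, giving y* = 0.0338/0.00297 = 11.4.

x* ≈ 63.5, y* ≈ 11.4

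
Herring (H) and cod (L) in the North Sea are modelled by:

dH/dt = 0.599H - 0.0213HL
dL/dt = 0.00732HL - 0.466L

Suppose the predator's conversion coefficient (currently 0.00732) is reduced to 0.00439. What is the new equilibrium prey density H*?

At the interior fixed point, setting dL/dt = 0 with L > 0 fixes H* = (predator death rate)/(HL coefficient) — independent of the other coefficients.
With the change, H* = 0.466/0.00439 = 106; it rises from 63.7.

H* ≈ 106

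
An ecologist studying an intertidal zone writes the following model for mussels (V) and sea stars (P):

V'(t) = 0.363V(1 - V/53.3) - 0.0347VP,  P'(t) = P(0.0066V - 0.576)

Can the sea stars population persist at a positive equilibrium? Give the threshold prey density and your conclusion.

The predator equation gives dP/dt > 0 only when V > 0.576/0.0066 = 87.3.
Without the predator, V → K = 53.3. Since 53.3 < 87.3, the predator cannot invade.

Threshold V = 87.3; K < 87.3, so no, the predator goes extinct.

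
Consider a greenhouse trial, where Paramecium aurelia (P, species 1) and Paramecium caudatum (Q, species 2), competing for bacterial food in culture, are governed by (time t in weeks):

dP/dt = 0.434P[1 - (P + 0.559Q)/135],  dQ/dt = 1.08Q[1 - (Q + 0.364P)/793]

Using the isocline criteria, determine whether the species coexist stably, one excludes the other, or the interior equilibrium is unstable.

species 2 excludes species 1

Compare the nullcline intercepts: K1/α12 = 135/0.559 = 242 < K2 = 793; K2/α21 = 793/0.364 = 2180 > K1 = 135.
Since the inequalities point opposite ways, species 2 can invade but species 1 cannot.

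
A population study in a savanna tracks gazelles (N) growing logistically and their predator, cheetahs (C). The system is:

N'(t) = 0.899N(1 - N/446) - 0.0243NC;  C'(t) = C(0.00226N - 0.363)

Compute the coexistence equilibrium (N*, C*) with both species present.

N* ≈ 161, C* ≈ 23.7

From dC/dt = 0 with C > 0: 0.00226N* = 0.363, so N* = 161.
Substitute into dN/dt = 0: 0.899(1 - 161/446) = 0.0243C*.
The bracket is 0.64, giving C* = 0.575/0.0243 = 23.7.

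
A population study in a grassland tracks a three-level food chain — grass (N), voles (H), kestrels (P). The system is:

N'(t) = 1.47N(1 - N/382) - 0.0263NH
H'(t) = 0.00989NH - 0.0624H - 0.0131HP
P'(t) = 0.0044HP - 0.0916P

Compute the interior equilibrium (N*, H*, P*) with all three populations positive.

From dP/dt = 0: 0.0044H* = 0.0916, so H* = 20.8.
From dN/dt = 0: 1.47(1 - N*/382) = 0.0263·20.8, giving N* = 382·(1 - 0.372) = 240.
From dH/dt = 0: 0.00989·240 - 0.0624 = 0.0131P*, so P* = 2.31/0.0131 = 176.

N* ≈ 240, H* ≈ 20.8, P* ≈ 176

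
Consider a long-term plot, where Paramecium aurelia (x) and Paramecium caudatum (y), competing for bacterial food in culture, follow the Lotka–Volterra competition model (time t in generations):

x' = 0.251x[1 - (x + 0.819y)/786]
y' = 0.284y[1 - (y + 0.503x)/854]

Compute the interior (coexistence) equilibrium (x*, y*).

x* ≈ 147, y* ≈ 780

Setting both brackets to zero gives the nullclines x + 0.819y = 786 and 0.503x + y = 854.
Substituting y = 854 - 0.503x into the first: x(1 - 0.819·0.503) = 786 - 0.819·854.
So x* = 86.6/0.588 = 147, and then y* = 854 - 0.503·147 = 780.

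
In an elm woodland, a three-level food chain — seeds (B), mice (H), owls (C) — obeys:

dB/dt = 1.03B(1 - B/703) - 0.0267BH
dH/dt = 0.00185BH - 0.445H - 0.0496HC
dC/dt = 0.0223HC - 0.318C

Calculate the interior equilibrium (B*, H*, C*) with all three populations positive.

From dC/dt = 0: 0.0223H* = 0.318, so H* = 14.3.
From dB/dt = 0: 1.03(1 - B*/703) = 0.0267·14.3, giving B* = 703·(1 - 0.37) = 443.
From dH/dt = 0: 0.00185·443 - 0.445 = 0.0496C*, so C* = 0.375/0.0496 = 7.56.

B* ≈ 443, H* ≈ 14.3, C* ≈ 7.56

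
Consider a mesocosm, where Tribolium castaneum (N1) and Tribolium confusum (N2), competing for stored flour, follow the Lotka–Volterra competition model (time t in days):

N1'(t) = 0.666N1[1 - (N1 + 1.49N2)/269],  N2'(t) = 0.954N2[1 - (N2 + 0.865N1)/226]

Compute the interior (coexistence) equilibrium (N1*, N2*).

Setting both brackets to zero gives the nullclines N1 + 1.49N2 = 269 and 0.865N1 + N2 = 226.
Substituting N2 = 226 - 0.865N1 into the first: N1(1 - 1.49·0.865) = 269 - 1.49·226.
So N1* = -67.7/-0.289 = 235, and then N2* = 226 - 0.865·235 = 23.1.

N1* ≈ 235, N2* ≈ 23.1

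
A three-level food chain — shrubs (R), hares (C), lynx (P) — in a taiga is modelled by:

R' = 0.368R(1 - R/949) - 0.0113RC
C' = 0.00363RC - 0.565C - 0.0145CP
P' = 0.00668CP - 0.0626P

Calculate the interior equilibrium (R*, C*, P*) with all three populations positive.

R* ≈ 676, C* ≈ 9.37, P* ≈ 130

From dP/dt = 0: 0.00668C* = 0.0626, so C* = 9.37.
From dR/dt = 0: 0.368(1 - R*/949) = 0.0113·9.37, giving R* = 949·(1 - 0.288) = 676.
From dC/dt = 0: 0.00363·676 - 0.565 = 0.0145P*, so P* = 1.89/0.0145 = 130.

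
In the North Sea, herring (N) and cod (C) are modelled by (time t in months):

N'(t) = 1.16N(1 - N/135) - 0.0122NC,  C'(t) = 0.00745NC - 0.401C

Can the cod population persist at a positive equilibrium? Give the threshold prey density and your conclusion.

The predator equation gives dC/dt > 0 only when N > 0.401/0.00745 = 53.8.
Without the predator, N → K = 135. Since 135 > 53.8, the predator can invade and persist.

Threshold N = 53.8; K > 53.8, so yes, the predator persists.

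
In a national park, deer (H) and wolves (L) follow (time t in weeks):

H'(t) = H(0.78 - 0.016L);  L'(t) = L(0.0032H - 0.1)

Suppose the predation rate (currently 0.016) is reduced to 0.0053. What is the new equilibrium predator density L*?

At the interior fixed point, setting dH/dt = 0 with H > 0 fixes L* = (prey growth rate)/(HL coefficient) — independent of the other coefficients.
With the change, L* = 0.78/0.0053 = 147; it rises from 48.8.

L* ≈ 147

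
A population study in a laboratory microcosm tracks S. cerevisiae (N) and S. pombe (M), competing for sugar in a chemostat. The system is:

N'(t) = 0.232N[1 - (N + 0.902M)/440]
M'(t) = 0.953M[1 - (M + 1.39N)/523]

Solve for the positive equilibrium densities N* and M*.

N* ≈ 125, M* ≈ 349

Setting both brackets to zero gives the nullclines N + 0.902M = 440 and 1.39N + M = 523.
Substituting M = 523 - 1.39N into the first: N(1 - 0.902·1.39) = 440 - 0.902·523.
So N* = -31.7/-0.254 = 125, and then M* = 523 - 1.39·125 = 349.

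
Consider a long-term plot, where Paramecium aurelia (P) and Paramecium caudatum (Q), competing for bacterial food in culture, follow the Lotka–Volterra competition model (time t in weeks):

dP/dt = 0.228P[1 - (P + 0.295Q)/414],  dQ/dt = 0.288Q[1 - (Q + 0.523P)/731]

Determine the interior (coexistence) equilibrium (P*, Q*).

Setting both brackets to zero gives the nullclines P + 0.295Q = 414 and 0.523P + Q = 731.
Substituting Q = 731 - 0.523P into the first: P(1 - 0.295·0.523) = 414 - 0.295·731.
So P* = 198/0.846 = 235, and then Q* = 731 - 0.523·235 = 608.

P* ≈ 235, Q* ≈ 608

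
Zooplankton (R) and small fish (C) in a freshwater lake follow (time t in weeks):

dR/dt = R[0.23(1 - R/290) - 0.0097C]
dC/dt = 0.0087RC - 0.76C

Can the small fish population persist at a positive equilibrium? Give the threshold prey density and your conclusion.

Threshold R = 87.4; K > 87.4, so yes, the predator persists.

The predator equation gives dC/dt > 0 only when R > 0.76/0.0087 = 87.4.
Without the predator, R → K = 290. Since 290 > 87.4, the predator can invade and persist.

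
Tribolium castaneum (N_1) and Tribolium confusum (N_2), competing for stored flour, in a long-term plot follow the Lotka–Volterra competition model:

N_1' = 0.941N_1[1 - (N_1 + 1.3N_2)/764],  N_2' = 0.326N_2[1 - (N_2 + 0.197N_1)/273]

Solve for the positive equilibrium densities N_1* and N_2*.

N_1* ≈ 550, N_2* ≈ 165

Setting both brackets to zero gives the nullclines N_1 + 1.3N_2 = 764 and 0.197N_1 + N_2 = 273.
Substituting N_2 = 273 - 0.197N_1 into the first: N_1(1 - 1.3·0.197) = 764 - 1.3·273.
So N_1* = 409/0.744 = 550, and then N_2* = 273 - 0.197·550 = 165.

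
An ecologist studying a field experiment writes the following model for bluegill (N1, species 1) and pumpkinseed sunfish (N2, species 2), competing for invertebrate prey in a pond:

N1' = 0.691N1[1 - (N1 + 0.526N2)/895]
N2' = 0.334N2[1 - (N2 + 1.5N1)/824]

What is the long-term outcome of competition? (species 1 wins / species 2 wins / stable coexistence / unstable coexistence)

Compare the nullcline intercepts: K1/α12 = 895/0.526 = 1700 > K2 = 824; K2/α21 = 824/1.5 = 549 < K1 = 895.
Since the inequalities point opposite ways, species 1 can invade but species 2 cannot.

species 1 excludes species 2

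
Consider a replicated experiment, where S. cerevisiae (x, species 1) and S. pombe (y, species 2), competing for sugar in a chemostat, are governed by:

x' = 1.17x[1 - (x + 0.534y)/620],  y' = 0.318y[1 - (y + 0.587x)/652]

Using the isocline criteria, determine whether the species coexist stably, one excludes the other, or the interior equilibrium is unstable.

stable coexistence

Compare the nullcline intercepts: K1/α12 = 620/0.534 = 1160 > K2 = 652; K2/α21 = 652/0.587 = 1110 > K1 = 620.
Since both inequalities hold, each species can invade when rare, so the interior equilibrium is stable.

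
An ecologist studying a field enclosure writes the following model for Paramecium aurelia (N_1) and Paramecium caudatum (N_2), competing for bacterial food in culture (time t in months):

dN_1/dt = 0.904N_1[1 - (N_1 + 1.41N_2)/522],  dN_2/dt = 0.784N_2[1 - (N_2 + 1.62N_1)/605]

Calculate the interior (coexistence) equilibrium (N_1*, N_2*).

N_1* ≈ 258, N_2* ≈ 187

Setting both brackets to zero gives the nullclines N_1 + 1.41N_2 = 522 and 1.62N_1 + N_2 = 605.
Substituting N_2 = 605 - 1.62N_1 into the first: N_1(1 - 1.41·1.62) = 522 - 1.41·605.
So N_1* = -331/-1.28 = 258, and then N_2* = 605 - 1.62·258 = 187.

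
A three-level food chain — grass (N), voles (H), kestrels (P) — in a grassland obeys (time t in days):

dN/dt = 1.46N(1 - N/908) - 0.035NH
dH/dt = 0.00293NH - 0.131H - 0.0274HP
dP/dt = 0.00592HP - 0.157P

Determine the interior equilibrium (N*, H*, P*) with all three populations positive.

From dP/dt = 0: 0.00592H* = 0.157, so H* = 26.5.
From dN/dt = 0: 1.46(1 - N*/908) = 0.035·26.5, giving N* = 908·(1 - 0.636) = 331.
From dH/dt = 0: 0.00293·331 - 0.131 = 0.0274P*, so P* = 0.838/0.0274 = 30.6.

N* ≈ 331, H* ≈ 26.5, P* ≈ 30.6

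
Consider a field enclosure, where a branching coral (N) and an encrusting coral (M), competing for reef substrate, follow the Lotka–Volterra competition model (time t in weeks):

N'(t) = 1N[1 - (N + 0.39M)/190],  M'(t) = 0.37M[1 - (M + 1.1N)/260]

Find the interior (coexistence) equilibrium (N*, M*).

Setting both brackets to zero gives the nullclines N + 0.39M = 190 and 1.1N + M = 260.
Substituting M = 260 - 1.1N into the first: N(1 - 0.39·1.1) = 190 - 0.39·260.
So N* = 88.6/0.571 = 155, and then M* = 260 - 1.1·155 = 89.3.

N* ≈ 155, M* ≈ 89.3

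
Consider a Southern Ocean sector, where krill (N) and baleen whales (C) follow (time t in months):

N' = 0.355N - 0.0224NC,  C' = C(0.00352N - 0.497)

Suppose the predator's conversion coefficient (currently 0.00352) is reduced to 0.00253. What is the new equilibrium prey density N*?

N* ≈ 196

At the interior fixed point, setting dC/dt = 0 with C > 0 fixes N* = (predator death rate)/(NC coefficient) — independent of the other coefficients.
With the change, N* = 0.497/0.00253 = 196; it rises from 141.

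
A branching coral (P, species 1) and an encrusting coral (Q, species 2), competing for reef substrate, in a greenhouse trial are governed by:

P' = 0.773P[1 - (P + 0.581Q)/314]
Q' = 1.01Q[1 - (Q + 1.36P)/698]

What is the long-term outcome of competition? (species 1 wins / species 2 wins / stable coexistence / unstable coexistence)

Compare the nullcline intercepts: K1/α12 = 314/0.581 = 540 < K2 = 698; K2/α21 = 698/1.36 = 513 > K1 = 314.
Since the inequalities point opposite ways, species 2 can invade but species 1 cannot.

species 2 excludes species 1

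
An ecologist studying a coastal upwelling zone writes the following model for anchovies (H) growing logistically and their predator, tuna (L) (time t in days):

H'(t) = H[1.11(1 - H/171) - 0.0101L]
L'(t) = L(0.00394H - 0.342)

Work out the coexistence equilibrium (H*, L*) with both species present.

From dL/dt = 0 with L > 0: 0.00394H* = 0.342, so H* = 86.8.
Substitute into dH/dt = 0: 1.11(1 - 86.8/171) = 0.0101L*.
The bracket is 0.492, giving L* = 0.547/0.0101 = 54.1.

H* ≈ 86.8, L* ≈ 54.1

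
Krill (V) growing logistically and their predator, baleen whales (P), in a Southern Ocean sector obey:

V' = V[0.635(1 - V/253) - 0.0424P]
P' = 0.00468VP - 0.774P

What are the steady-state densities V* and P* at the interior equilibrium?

From dP/dt = 0 with P > 0: 0.00468V* = 0.774, so V* = 165.
Substitute into dV/dt = 0: 0.635(1 - 165/253) = 0.0424P*.
The bracket is 0.346, giving P* = 0.22/0.0424 = 5.19.

V* ≈ 165, P* ≈ 5.19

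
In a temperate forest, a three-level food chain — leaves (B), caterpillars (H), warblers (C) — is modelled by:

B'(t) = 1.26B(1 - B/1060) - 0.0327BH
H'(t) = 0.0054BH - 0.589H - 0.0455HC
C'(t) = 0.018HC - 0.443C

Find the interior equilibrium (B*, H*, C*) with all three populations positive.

B* ≈ 383, H* ≈ 24.6, C* ≈ 32.5

From dC/dt = 0: 0.018H* = 0.443, so H* = 24.6.
From dB/dt = 0: 1.26(1 - B*/1060) = 0.0327·24.6, giving B* = 1060·(1 - 0.639) = 383.
From dH/dt = 0: 0.0054·383 - 0.589 = 0.0455C*, so C* = 1.48/0.0455 = 32.5.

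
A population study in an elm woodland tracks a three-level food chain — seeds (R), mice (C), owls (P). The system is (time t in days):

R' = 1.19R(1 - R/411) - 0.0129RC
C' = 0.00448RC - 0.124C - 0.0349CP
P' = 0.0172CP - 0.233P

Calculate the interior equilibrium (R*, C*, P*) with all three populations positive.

R* ≈ 351, C* ≈ 13.5, P* ≈ 41.5

From dP/dt = 0: 0.0172C* = 0.233, so C* = 13.5.
From dR/dt = 0: 1.19(1 - R*/411) = 0.0129·13.5, giving R* = 411·(1 - 0.147) = 351.
From dC/dt = 0: 0.00448·351 - 0.124 = 0.0349P*, so P* = 1.45/0.0349 = 41.5.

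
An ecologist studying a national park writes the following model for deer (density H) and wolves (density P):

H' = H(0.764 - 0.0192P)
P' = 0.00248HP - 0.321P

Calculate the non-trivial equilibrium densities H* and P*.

H* ≈ 129, P* ≈ 39.8

Set dP/dt = 0 with P > 0: 0.00248H - 0.321 = 0, so H* = 0.321/0.00248 = 129.
Set dH/dt = 0 with H > 0: 0.764 - 0.0192P = 0, so P* = 0.764/0.0192 = 39.8.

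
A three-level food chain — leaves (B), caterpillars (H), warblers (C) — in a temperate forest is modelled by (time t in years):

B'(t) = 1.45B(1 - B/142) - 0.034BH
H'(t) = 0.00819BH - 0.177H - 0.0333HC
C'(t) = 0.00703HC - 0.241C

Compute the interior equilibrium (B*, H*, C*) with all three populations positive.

From dC/dt = 0: 0.00703H* = 0.241, so H* = 34.3.
From dB/dt = 0: 1.45(1 - B*/142) = 0.034·34.3, giving B* = 142·(1 - 0.804) = 27.9.
From dH/dt = 0: 0.00819·27.9 - 0.177 = 0.0333C*, so C* = 0.0511/0.0333 = 1.54.

B* ≈ 27.9, H* ≈ 34.3, C* ≈ 1.54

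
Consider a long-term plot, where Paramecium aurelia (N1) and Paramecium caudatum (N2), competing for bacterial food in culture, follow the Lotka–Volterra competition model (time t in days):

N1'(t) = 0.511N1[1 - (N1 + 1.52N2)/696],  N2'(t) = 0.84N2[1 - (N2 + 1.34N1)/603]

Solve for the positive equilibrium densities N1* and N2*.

Setting both brackets to zero gives the nullclines N1 + 1.52N2 = 696 and 1.34N1 + N2 = 603.
Substituting N2 = 603 - 1.34N1 into the first: N1(1 - 1.52·1.34) = 696 - 1.52·603.
So N1* = -221/-1.04 = 213, and then N2* = 603 - 1.34·213 = 318.

N1* ≈ 213, N2* ≈ 318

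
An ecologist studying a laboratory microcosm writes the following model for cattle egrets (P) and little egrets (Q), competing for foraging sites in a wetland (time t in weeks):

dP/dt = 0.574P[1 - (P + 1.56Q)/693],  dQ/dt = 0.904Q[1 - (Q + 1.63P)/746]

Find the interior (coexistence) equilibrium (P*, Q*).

P* ≈ 305, Q* ≈ 249

Setting both brackets to zero gives the nullclines P + 1.56Q = 693 and 1.63P + Q = 746.
Substituting Q = 746 - 1.63P into the first: P(1 - 1.56·1.63) = 693 - 1.56·746.
So P* = -471/-1.54 = 305, and then Q* = 746 - 1.63·305 = 249.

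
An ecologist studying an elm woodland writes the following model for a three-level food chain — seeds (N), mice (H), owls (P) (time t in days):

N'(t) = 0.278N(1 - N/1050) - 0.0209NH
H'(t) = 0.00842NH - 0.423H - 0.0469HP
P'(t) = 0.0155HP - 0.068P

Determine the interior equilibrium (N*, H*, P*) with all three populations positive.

N* ≈ 704, H* ≈ 4.39, P* ≈ 117

From dP/dt = 0: 0.0155H* = 0.068, so H* = 4.39.
From dN/dt = 0: 0.278(1 - N*/1050) = 0.0209·4.39, giving N* = 1050·(1 - 0.33) = 704.
From dH/dt = 0: 0.00842·704 - 0.423 = 0.0469P*, so P* = 5.5/0.0469 = 117.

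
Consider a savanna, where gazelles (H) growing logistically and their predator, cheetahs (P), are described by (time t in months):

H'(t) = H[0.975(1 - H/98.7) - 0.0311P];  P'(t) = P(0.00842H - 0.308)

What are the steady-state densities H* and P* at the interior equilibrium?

H* ≈ 36.6, P* ≈ 19.7

From dP/dt = 0 with P > 0: 0.00842H* = 0.308, so H* = 36.6.
Substitute into dH/dt = 0: 0.975(1 - 36.6/98.7) = 0.0311P*.
The bracket is 0.629, giving P* = 0.614/0.0311 = 19.7.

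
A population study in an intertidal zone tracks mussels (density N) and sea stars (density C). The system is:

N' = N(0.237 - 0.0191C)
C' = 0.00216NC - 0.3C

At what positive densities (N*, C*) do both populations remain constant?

Set dC/dt = 0 with C > 0: 0.00216N - 0.3 = 0, so N* = 0.3/0.00216 = 139.
Set dN/dt = 0 with N > 0: 0.237 - 0.0191C = 0, so C* = 0.237/0.0191 = 12.4.

N* ≈ 139, C* ≈ 12.4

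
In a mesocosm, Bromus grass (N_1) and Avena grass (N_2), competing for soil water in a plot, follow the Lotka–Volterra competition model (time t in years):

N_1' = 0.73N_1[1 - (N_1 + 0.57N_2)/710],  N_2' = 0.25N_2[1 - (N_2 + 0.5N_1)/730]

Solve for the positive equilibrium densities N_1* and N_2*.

N_1* ≈ 411, N_2* ≈ 524

Setting both brackets to zero gives the nullclines N_1 + 0.57N_2 = 710 and 0.5N_1 + N_2 = 730.
Substituting N_2 = 730 - 0.5N_1 into the first: N_1(1 - 0.57·0.5) = 710 - 0.57·730.
So N_1* = 294/0.715 = 411, and then N_2* = 730 - 0.5·411 = 524.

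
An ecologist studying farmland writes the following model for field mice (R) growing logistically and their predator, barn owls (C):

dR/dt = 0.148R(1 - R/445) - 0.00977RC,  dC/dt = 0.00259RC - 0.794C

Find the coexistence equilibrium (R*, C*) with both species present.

From dC/dt = 0 with C > 0: 0.00259R* = 0.794, so R* = 307.
Substitute into dR/dt = 0: 0.148(1 - 307/445) = 0.00977C*.
The bracket is 0.311, giving C* = 0.046/0.00977 = 4.71.

R* ≈ 307, C* ≈ 4.71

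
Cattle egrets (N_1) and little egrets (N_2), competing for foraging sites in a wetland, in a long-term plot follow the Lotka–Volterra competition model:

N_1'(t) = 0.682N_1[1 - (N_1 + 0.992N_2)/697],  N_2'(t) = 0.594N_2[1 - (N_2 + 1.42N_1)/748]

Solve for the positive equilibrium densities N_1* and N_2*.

Setting both brackets to zero gives the nullclines N_1 + 0.992N_2 = 697 and 1.42N_1 + N_2 = 748.
Substituting N_2 = 748 - 1.42N_1 into the first: N_1(1 - 0.992·1.42) = 697 - 0.992·748.
So N_1* = -45/-0.409 = 110, and then N_2* = 748 - 1.42·110 = 592.

N_1* ≈ 110, N_2* ≈ 592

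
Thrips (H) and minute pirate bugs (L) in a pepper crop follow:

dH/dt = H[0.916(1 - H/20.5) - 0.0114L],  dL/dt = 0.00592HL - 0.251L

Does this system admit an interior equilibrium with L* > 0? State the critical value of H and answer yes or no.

Threshold H = 42.4; K < 42.4, so no, the predator goes extinct.

The predator equation gives dL/dt > 0 only when H > 0.251/0.00592 = 42.4.
Without the predator, H → K = 20.5. Since 20.5 < 42.4, the predator cannot invade.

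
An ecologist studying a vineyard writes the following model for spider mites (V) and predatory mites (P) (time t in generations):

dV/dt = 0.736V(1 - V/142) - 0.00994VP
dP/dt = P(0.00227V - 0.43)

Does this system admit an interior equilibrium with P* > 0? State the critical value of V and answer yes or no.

Threshold V = 189; K < 189, so no, the predator goes extinct.

The predator equation gives dP/dt > 0 only when V > 0.43/0.00227 = 189.
Without the predator, V → K = 142. Since 142 < 189, the predator cannot invade.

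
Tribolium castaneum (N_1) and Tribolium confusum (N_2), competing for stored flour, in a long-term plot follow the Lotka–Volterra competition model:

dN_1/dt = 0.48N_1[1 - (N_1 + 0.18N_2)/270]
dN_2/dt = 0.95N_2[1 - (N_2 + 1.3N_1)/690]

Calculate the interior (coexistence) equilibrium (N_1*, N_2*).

N_1* ≈ 190, N_2* ≈ 443

Setting both brackets to zero gives the nullclines N_1 + 0.18N_2 = 270 and 1.3N_1 + N_2 = 690.
Substituting N_2 = 690 - 1.3N_1 into the first: N_1(1 - 0.18·1.3) = 270 - 0.18·690.
So N_1* = 146/0.766 = 190, and then N_2* = 690 - 1.3·190 = 443.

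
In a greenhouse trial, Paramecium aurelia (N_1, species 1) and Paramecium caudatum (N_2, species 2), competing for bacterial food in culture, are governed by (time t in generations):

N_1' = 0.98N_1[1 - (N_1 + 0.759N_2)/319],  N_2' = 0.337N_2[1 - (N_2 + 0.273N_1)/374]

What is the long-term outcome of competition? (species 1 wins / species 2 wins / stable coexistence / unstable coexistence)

Compare the nullcline intercepts: K1/α12 = 319/0.759 = 420 > K2 = 374; K2/α21 = 374/0.273 = 1370 > K1 = 319.
Since both inequalities hold, each species can invade when rare, so the interior equilibrium is stable.

stable coexistence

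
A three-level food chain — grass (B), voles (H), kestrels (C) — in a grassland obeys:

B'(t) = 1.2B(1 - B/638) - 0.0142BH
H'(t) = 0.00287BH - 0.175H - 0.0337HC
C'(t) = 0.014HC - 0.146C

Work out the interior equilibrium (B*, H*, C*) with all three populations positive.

B* ≈ 559, H* ≈ 10.4, C* ≈ 42.4

From dC/dt = 0: 0.014H* = 0.146, so H* = 10.4.
From dB/dt = 0: 1.2(1 - B*/638) = 0.0142·10.4, giving B* = 638·(1 - 0.123) = 559.
From dH/dt = 0: 0.00287·559 - 0.175 = 0.0337C*, so C* = 1.43/0.0337 = 42.4.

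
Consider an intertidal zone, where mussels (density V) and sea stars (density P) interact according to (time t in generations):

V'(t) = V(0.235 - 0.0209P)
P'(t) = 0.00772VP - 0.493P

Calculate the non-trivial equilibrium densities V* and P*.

Set dP/dt = 0 with P > 0: 0.00772V - 0.493 = 0, so V* = 0.493/0.00772 = 63.9.
Set dV/dt = 0 with V > 0: 0.235 - 0.0209P = 0, so P* = 0.235/0.0209 = 11.2.

V* ≈ 63.9, P* ≈ 11.2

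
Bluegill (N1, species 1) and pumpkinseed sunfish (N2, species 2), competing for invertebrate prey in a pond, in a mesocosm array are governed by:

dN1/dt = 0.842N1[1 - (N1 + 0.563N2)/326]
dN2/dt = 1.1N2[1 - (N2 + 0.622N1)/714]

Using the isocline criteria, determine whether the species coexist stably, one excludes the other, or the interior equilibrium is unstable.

species 2 excludes species 1

Compare the nullcline intercepts: K1/α12 = 326/0.563 = 579 < K2 = 714; K2/α21 = 714/0.622 = 1150 > K1 = 326.
Since the inequalities point opposite ways, species 2 can invade but species 1 cannot.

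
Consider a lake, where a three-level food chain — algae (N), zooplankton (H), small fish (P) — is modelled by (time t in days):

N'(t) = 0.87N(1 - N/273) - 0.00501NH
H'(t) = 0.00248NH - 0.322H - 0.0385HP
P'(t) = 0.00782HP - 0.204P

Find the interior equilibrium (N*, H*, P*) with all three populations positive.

From dP/dt = 0: 0.00782H* = 0.204, so H* = 26.1.
From dN/dt = 0: 0.87(1 - N*/273) = 0.00501·26.1, giving N* = 273·(1 - 0.15) = 232.
From dH/dt = 0: 0.00248·232 - 0.322 = 0.0385P*, so P* = 0.253/0.0385 = 6.58.

N* ≈ 232, H* ≈ 26.1, P* ≈ 6.58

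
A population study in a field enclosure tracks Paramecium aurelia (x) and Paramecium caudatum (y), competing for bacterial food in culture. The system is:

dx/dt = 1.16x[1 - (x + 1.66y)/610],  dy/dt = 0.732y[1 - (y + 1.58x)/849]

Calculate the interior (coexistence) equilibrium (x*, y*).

Setting both brackets to zero gives the nullclines x + 1.66y = 610 and 1.58x + y = 849.
Substituting y = 849 - 1.58x into the first: x(1 - 1.66·1.58) = 610 - 1.66·849.
So x* = -799/-1.62 = 493, and then y* = 849 - 1.58·493 = 70.7.

x* ≈ 493, y* ≈ 70.7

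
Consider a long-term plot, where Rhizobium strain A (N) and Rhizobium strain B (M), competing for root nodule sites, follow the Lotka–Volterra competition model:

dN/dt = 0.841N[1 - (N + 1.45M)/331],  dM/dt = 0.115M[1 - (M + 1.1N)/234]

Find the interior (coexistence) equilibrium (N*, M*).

Setting both brackets to zero gives the nullclines N + 1.45M = 331 and 1.1N + M = 234.
Substituting M = 234 - 1.1N into the first: N(1 - 1.45·1.1) = 331 - 1.45·234.
So N* = -8.3/-0.595 = 13.9, and then M* = 234 - 1.1·13.9 = 219.

N* ≈ 13.9, M* ≈ 219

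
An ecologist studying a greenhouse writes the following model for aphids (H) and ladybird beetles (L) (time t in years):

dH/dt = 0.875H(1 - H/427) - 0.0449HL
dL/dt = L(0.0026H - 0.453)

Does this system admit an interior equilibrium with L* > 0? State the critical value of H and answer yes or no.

Threshold H = 174; K > 174, so yes, the predator persists.

The predator equation gives dL/dt > 0 only when H > 0.453/0.0026 = 174.
Without the predator, H → K = 427. Since 427 > 174, the predator can invade and persist.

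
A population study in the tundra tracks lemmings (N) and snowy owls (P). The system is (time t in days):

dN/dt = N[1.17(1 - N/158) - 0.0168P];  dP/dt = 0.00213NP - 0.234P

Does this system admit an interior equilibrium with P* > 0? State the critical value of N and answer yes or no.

Threshold N = 110; K > 110, so yes, the predator persists.

The predator equation gives dP/dt > 0 only when N > 0.234/0.00213 = 110.
Without the predator, N → K = 158. Since 158 > 110, the predator can invade and persist.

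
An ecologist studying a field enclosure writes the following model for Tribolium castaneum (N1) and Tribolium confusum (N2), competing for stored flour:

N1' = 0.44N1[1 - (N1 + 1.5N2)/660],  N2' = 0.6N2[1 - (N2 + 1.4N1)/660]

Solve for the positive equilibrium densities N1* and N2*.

Setting both brackets to zero gives the nullclines N1 + 1.5N2 = 660 and 1.4N1 + N2 = 660.
Substituting N2 = 660 - 1.4N1 into the first: N1(1 - 1.5·1.4) = 660 - 1.5·660.
So N1* = -330/-1.1 = 300, and then N2* = 660 - 1.4·300 = 240.

N1* ≈ 300, N2* ≈ 240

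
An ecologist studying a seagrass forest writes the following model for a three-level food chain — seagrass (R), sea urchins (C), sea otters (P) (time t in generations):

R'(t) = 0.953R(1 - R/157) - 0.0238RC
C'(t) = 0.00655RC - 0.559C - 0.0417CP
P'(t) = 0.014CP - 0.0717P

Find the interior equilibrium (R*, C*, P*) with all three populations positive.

R* ≈ 137, C* ≈ 5.12, P* ≈ 8.1

From dP/dt = 0: 0.014C* = 0.0717, so C* = 5.12.
From dR/dt = 0: 0.953(1 - R*/157) = 0.0238·5.12, giving R* = 157·(1 - 0.128) = 137.
From dC/dt = 0: 0.00655·137 - 0.559 = 0.0417P*, so P* = 0.338/0.0417 = 8.1.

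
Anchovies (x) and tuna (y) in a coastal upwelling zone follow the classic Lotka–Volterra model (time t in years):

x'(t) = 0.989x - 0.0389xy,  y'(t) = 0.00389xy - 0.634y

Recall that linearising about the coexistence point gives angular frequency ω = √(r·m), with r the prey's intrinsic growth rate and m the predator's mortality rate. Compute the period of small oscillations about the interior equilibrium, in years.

T ≈ 7.93 years

Here r = 0.989 and m = 0.634, so r·m = 0.627.
ω = √0.627 = 0.792 per year, hence T = 2π/ω ≈ 7.93 years.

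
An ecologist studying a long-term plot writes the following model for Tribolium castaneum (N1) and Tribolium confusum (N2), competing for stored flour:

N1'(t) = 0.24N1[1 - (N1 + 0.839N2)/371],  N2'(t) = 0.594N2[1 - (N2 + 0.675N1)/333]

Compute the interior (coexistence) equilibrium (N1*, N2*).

N1* ≈ 211, N2* ≈ 190

Setting both brackets to zero gives the nullclines N1 + 0.839N2 = 371 and 0.675N1 + N2 = 333.
Substituting N2 = 333 - 0.675N1 into the first: N1(1 - 0.839·0.675) = 371 - 0.839·333.
So N1* = 91.6/0.434 = 211, and then N2* = 333 - 0.675·211 = 190.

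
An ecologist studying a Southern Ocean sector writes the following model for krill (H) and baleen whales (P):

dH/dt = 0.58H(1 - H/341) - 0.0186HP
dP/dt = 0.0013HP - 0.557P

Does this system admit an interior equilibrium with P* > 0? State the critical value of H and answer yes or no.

Threshold H = 428; K < 428, so no, the predator goes extinct.

The predator equation gives dP/dt > 0 only when H > 0.557/0.0013 = 428.
Without the predator, H → K = 341. Since 341 < 428, the predator cannot invade.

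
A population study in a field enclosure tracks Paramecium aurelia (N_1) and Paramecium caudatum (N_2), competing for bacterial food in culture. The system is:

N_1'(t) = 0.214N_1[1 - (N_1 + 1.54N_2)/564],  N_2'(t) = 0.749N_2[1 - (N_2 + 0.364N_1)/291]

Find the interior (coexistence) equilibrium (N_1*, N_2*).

N_1* ≈ 264, N_2* ≈ 195

Setting both brackets to zero gives the nullclines N_1 + 1.54N_2 = 564 and 0.364N_1 + N_2 = 291.
Substituting N_2 = 291 - 0.364N_1 into the first: N_1(1 - 1.54·0.364) = 564 - 1.54·291.
So N_1* = 116/0.439 = 264, and then N_2* = 291 - 0.364·264 = 195.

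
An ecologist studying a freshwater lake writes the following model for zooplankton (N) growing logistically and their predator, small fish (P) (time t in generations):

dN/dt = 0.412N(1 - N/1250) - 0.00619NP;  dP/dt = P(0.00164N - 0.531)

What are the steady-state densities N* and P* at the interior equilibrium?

From dP/dt = 0 with P > 0: 0.00164N* = 0.531, so N* = 324.
Substitute into dN/dt = 0: 0.412(1 - 324/1250) = 0.00619P*.
The bracket is 0.741, giving P* = 0.305/0.00619 = 49.3.

N* ≈ 324, P* ≈ 49.3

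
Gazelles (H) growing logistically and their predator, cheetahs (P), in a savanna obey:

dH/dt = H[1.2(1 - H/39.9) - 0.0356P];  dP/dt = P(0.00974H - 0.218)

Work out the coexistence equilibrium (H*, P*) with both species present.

From dP/dt = 0 with P > 0: 0.00974H* = 0.218, so H* = 22.4.
Substitute into dH/dt = 0: 1.2(1 - 22.4/39.9) = 0.0356P*.
The bracket is 0.439, giving P* = 0.527/0.0356 = 14.8.

H* ≈ 22.4, P* ≈ 14.8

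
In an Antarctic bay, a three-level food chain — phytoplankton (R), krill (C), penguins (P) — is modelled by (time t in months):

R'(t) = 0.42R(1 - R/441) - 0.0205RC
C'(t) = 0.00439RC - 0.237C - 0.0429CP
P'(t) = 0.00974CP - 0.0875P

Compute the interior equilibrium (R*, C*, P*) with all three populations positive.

R* ≈ 248, C* ≈ 8.98, P* ≈ 19.8

From dP/dt = 0: 0.00974C* = 0.0875, so C* = 8.98.
From dR/dt = 0: 0.42(1 - R*/441) = 0.0205·8.98, giving R* = 441·(1 - 0.438) = 248.
From dC/dt = 0: 0.00439·248 - 0.237 = 0.0429P*, so P* = 0.85/0.0429 = 19.8.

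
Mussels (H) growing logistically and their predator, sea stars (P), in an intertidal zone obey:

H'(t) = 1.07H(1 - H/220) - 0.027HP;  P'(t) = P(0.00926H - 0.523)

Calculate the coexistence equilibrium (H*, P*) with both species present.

H* ≈ 56.5, P* ≈ 29.5

From dP/dt = 0 with P > 0: 0.00926H* = 0.523, so H* = 56.5.
Substitute into dH/dt = 0: 1.07(1 - 56.5/220) = 0.027P*.
The bracket is 0.743, giving P* = 0.795/0.027 = 29.5.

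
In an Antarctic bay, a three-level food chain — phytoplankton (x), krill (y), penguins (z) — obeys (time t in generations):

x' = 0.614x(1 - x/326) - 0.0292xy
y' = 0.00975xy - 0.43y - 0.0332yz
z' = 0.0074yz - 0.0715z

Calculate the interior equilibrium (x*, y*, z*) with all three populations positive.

From dz/dt = 0: 0.0074y* = 0.0715, so y* = 9.66.
From dx/dt = 0: 0.614(1 - x*/326) = 0.0292·9.66, giving x* = 326·(1 - 0.46) = 176.
From dy/dt = 0: 0.00975·176 - 0.43 = 0.0332z*, so z* = 1.29/0.0332 = 38.8.

x* ≈ 176, y* ≈ 9.66, z* ≈ 38.8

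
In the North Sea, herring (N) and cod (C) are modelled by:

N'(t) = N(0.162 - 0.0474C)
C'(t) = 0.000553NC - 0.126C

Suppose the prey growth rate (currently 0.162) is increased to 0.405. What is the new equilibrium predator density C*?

At the interior fixed point, setting dN/dt = 0 with N > 0 fixes C* = (prey growth rate)/(NC coefficient) — independent of the other coefficients.
With the change, C* = 0.405/0.0474 = 8.54; it rises from 3.42.

C* ≈ 8.54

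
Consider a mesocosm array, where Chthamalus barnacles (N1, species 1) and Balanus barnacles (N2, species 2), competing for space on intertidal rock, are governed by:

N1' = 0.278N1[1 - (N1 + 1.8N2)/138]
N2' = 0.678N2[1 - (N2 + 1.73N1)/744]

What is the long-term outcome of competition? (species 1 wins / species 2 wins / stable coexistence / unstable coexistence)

Compare the nullcline intercepts: K1/α12 = 138/1.8 = 76.7 < K2 = 744; K2/α21 = 744/1.73 = 430 > K1 = 138.
Since the inequalities point opposite ways, species 2 can invade but species 1 cannot.

species 2 excludes species 1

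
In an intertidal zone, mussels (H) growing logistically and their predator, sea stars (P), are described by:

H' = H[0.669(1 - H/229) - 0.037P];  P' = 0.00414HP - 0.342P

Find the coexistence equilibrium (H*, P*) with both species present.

From dP/dt = 0 with P > 0: 0.00414H* = 0.342, so H* = 82.6.
Substitute into dH/dt = 0: 0.669(1 - 82.6/229) = 0.037P*.
The bracket is 0.639, giving P* = 0.428/0.037 = 11.6.

H* ≈ 82.6, P* ≈ 11.6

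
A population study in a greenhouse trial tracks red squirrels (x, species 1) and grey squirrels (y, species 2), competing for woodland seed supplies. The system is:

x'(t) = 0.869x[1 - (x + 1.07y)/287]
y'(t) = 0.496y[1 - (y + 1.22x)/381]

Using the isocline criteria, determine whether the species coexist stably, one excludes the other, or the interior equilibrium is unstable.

species 2 excludes species 1

Compare the nullcline intercepts: K1/α12 = 287/1.07 = 268 < K2 = 381; K2/α21 = 381/1.22 = 312 > K1 = 287.
Since the inequalities point opposite ways, species 2 can invade but species 1 cannot.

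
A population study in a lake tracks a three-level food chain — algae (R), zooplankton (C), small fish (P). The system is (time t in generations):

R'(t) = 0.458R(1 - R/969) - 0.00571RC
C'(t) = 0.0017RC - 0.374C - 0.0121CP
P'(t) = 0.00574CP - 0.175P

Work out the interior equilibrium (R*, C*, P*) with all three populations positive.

From dP/dt = 0: 0.00574C* = 0.175, so C* = 30.5.
From dR/dt = 0: 0.458(1 - R*/969) = 0.00571·30.5, giving R* = 969·(1 - 0.38) = 601.
From dC/dt = 0: 0.0017·601 - 0.374 = 0.0121P*, so P* = 0.647/0.0121 = 53.5.

R* ≈ 601, C* ≈ 30.5, P* ≈ 53.5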